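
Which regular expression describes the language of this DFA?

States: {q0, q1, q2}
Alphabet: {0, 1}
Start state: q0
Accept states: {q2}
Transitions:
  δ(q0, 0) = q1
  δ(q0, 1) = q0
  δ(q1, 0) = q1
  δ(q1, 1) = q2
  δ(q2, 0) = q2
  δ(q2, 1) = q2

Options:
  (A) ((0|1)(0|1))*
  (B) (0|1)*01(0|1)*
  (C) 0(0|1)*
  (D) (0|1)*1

Testing sample strings against the DFA:
  '00010' -> accepted
  '01100' -> accepted
  '111' -> rejected
  '1110' -> rejected
Checking each option for a counterexample:
  (A) ((0|1)(0|1))*: ε is rejected by the DFA but matches the regex → eliminated
  (B) (0|1)*01(0|1)*: agrees with the DFA on all strings of length ≤ 4
  (C) 0(0|1)*: '0' is rejected by the DFA but matches the regex → eliminated
  (D) (0|1)*1: '1' is rejected by the DFA but matches the regex → eliminated
Only (B) (0|1)*01(0|1)* is consistent with the DFA.

Final answer: (B) (0|1)*01(0|1)*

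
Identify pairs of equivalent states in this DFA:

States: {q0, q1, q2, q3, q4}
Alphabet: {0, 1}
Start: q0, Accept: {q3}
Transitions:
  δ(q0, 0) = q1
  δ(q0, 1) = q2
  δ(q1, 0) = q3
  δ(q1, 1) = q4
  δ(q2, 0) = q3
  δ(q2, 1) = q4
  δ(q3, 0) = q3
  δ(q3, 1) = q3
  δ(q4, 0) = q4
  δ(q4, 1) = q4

Using the table-filling algorithm:
Round 0 – mark pairs where exactly one state is accepting: (q0,q3), (q1,q3), (q2,q3), (q3,q4)
Round 1 – newly marked: (q0,q1) [on 0: q1 vs q3, already marked]; (q0,q2) [on 0: q1 vs q3, already marked]; (q1,q4) [on 0: q3 vs q4, already marked]; (q2,q4) [on 0: q3 vs q4, already marked]
Round 2 – newly marked: (q0,q4) [on 0: q1 vs q4, already marked]
No further pairs can be marked.
(q1, q2) unmarked: δ(q1,0)=q3, δ(q2,0)=q3; δ(q1,1)=q4, δ(q2,1)=q4 → equivalent
Equivalent pairs: (q1, q2)

Final answer: Equivalent pairs: (q1, q2)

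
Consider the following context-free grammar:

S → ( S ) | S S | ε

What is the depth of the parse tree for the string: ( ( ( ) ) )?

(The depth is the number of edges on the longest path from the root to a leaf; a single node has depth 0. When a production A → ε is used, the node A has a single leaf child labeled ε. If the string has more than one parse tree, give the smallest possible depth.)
The string is 3 nested pairs. The shallowest parse tree applies S → ( S ) 3 times (one node per nested pair, each a child of the previous) and then S → ε in the middle.
S nodes at depths 0..3, ε leaf at depth 4; parentheses leaves are at depths 1..3.
(Using S → S S with an S → ε child anywhere only adds levels, so it cannot give a shallower tree.)
Depth = 4.

Final answer: 4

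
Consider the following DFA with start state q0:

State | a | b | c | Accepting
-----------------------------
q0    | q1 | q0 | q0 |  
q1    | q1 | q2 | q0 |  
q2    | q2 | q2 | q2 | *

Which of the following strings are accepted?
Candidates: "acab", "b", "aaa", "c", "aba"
"acab": q0 → q1 → q0 → q1 → q2; q2 is accepting → accepted
"b": q0 → q0; q0 is not accepting → rejected
"aaa": q0 → q1 → q1 → q1; q1 is not accepting → rejected
"c": q0 → q0; q0 is not accepting → rejected
"aba": q0 → q1 → q2 → q2; q2 is accepting → accepted

Final answer: "acab", "aba"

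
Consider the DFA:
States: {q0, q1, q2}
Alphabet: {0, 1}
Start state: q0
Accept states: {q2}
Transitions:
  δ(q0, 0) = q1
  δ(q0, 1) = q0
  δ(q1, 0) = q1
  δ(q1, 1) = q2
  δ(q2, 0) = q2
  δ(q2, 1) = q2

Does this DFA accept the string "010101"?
Processing string "010101":
  q0 --0--> q1
  q1 --1--> q2
  q2 --0--> q2
  q2 --1--> q2
  q2 --0--> q2
  q2 --1--> q2
Final state: q2
Accept states: {q2}
q2 is an accept state, so the string is accepted.

Final answer: Yes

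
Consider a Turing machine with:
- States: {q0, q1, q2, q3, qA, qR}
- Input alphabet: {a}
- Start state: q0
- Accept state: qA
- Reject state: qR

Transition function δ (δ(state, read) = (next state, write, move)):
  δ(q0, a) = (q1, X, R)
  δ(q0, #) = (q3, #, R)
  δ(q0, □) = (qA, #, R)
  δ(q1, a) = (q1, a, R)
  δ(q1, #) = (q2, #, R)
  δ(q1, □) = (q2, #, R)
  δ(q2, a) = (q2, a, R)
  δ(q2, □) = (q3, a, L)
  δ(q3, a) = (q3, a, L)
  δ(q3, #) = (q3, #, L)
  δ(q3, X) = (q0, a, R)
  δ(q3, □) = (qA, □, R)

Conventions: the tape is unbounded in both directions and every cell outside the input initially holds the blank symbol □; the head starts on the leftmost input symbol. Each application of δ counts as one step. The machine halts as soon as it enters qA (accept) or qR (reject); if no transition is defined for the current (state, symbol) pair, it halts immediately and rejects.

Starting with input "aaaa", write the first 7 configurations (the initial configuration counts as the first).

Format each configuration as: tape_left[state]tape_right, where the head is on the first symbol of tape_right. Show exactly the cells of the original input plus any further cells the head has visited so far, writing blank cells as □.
Step 0: [q0]aaaa (head at position 0)
Step 1: δ(q0, a) = (q1, X, R)  ⊢  X[q1]aaa (head at position 1)
Step 2: δ(q1, a) = (q1, a, R)  ⊢  Xa[q1]aa (head at position 2)
Step 3: δ(q1, a) = (q1, a, R)  ⊢  Xaa[q1]a (head at position 3)
Step 4: δ(q1, a) = (q1, a, R)  ⊢  Xaaa[q1]□ (head at position 4)
Step 5: δ(q1, □) = (q2, #, R)  ⊢  Xaaa#[q2]□ (head at position 5)
Step 6: δ(q2, □) = (q3, a, L)  ⊢  Xaaa[q3]#a (head at position 4)

Final answer: [q0]aaaa ⊢ X[q1]aaa ⊢ Xa[q1]aa ⊢ Xaa[q1]a ⊢ Xaaa[q1]□ ⊢ Xaaa#[q2]□ ⊢ Xaaa[q3]#a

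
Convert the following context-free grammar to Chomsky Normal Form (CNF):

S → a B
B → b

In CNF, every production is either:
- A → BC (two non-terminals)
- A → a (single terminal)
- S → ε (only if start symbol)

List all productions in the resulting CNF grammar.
The grammar has no ε-productions or unit productions to eliminate.
S → a B has terminal a in a right-hand side of length ≥ 2: introduce T_a → a and use T_a in place of a.
B → b is already in CNF (single terminal) – keep it.
S → a B becomes S → T_a B.
Resulting CNF grammar (3 productions): T_a → a; B → b; S → T_a B

Final answer: T_a → a; B → b; S → T_a B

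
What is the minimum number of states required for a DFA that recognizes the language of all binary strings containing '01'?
Language: binary strings containing '01'
Lower bound (Myhill–Nerode): the prefixes ε, 0, 01 are pairwise distinguishable:
  ε vs 01: suffix ε distinguishes them (ε is rejected, 01 is accepted)
  0 vs 01: suffix ε distinguishes them (0 is rejected, 01 is accepted)
  ε vs 0: suffix 1 distinguishes them (ε·1 = 1 is rejected, 0·1 = 01 is accepted)
So any DFA needs at least 3 states.
Upper bound: a DFA with 3 states exists (one state per class above: 'no progress', 'last symbol 0', and 'seen 01' (accepting sink)).
Minimum states: 3

Final answer: 3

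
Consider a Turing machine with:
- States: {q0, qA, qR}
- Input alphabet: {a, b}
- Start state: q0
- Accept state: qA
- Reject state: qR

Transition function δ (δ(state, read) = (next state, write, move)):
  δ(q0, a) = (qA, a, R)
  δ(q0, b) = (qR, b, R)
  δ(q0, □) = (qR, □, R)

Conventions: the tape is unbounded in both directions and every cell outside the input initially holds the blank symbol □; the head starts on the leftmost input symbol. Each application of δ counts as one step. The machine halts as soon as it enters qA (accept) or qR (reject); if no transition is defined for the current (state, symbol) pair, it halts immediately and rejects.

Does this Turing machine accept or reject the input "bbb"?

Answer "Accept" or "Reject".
Step 0: [q0]bbb (head at position 0)
Step 1: δ(q0, b) = (qR, b, R)  ⊢  b[qR]bb (head at position 1)
The machine is in qR, so it halts and rejects.

Final answer: Reject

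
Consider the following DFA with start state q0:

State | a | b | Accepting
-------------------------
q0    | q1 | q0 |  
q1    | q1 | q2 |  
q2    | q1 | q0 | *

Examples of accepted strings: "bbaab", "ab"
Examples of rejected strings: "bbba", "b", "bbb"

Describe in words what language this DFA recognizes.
strings over {a,b} ending with 'ab'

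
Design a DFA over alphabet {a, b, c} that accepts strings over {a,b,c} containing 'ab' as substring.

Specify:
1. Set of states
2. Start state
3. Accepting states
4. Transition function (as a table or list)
One valid DFA (any DFA recognizing the same language is acceptable):
States: {q0, q1, q2}
Start: q0
Accepting: {q2}
Transitions (accepting states marked with *):
State | a | b | c | Accepting
-----------------------------
q0    | q1 | q0 | q0 |  
q1    | q1 | q2 | q0 |  
q2    | q2 | q2 | q2 | *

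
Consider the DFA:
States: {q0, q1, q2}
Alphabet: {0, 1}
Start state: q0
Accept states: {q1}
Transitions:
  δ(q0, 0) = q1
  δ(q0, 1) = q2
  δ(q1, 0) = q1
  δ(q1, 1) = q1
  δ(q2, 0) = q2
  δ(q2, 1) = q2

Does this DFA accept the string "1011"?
Processing string "1011":
  q0 --1--> q2
  q2 --0--> q2
  q2 --1--> q2
  q2 --1--> q2
Final state: q2
Accept states: {q1}
q2 is not an accept state, so the string is rejected.

Final answer: No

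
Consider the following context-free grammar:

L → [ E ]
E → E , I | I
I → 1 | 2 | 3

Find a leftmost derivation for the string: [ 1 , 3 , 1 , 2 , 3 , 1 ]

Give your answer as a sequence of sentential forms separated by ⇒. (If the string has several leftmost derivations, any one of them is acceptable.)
Start with L.
Step 1: the leftmost non-terminal is L; apply L → [ E ]:  [ E ]
Step 2: the leftmost non-terminal is E; apply E → E , I:  [ E , I ]
Step 3: the leftmost non-terminal is E; apply E → E , I:  [ E , I , I ]
Step 4: the leftmost non-terminal is E; apply E → E , I:  [ E , I , I , I ]
Step 5: the leftmost non-terminal is E; apply E → E , I:  [ E , I , I , I , I ]
Step 6: the leftmost non-terminal is E; apply E → E , I:  [ E , I , I , I , I , I ]
Step 7: the leftmost non-terminal is E; apply E → I:  [ I , I , I , I , I , I ]
Step 8: the leftmost non-terminal is I; apply I → 1:  [ 1 , I , I , I , I , I ]
Step 9: the leftmost non-terminal is I; apply I → 3:  [ 1 , 3 , I , I , I , I ]
Step 10: the leftmost non-terminal is I; apply I → 1:  [ 1 , 3 , 1 , I , I , I ]
Step 11: the leftmost non-terminal is I; apply I → 2:  [ 1 , 3 , 1 , 2 , I , I ]
Step 12: the leftmost non-terminal is I; apply I → 3:  [ 1 , 3 , 1 , 2 , 3 , I ]
Step 13: the leftmost non-terminal is I; apply I → 1:  [ 1 , 3 , 1 , 2 , 3 , 1 ]

Final answer: L ⇒ [ E ] ⇒ [ E , I ] ⇒ [ E , I , I ] ⇒ [ E , I , I , I ] ⇒ [ E , I , I , I , I ] ⇒ [ E , I , I , I , I , I ] ⇒ [ I , I , I , I , I , I ] ⇒ [ 1 , I , I , I , I , I ] ⇒ [ 1 , 3 , I , I , I , I ] ⇒ [ 1 , 3 , 1 , I , I , I ] ⇒ [ 1 , 3 , 1 , 2 , I , I ] ⇒ [ 1 , 3 , 1 , 2 , 3 , I ] ⇒ [ 1 , 3 , 1 , 2 , 3 , 1 ]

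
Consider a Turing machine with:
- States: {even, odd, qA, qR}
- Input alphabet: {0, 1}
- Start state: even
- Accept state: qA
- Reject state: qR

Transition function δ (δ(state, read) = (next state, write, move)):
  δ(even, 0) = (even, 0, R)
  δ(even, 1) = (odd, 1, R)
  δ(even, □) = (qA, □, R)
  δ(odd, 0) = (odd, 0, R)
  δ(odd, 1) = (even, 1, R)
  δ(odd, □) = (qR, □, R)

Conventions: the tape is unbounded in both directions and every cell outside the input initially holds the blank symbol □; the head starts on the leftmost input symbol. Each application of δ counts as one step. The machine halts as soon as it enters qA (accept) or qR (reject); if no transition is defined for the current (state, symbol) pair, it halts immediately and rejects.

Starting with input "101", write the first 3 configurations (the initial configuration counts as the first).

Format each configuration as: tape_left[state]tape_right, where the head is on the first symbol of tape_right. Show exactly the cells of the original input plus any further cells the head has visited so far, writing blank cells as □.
Step 0: [even]101 (head at position 0)
Step 1: δ(even, 1) = (odd, 1, R)  ⊢  1[odd]01 (head at position 1)
Step 2: δ(odd, 0) = (odd, 0, R)  ⊢  10[odd]1 (head at position 2)

Final answer: [even]101 ⊢ 1[odd]01 ⊢ 10[odd]1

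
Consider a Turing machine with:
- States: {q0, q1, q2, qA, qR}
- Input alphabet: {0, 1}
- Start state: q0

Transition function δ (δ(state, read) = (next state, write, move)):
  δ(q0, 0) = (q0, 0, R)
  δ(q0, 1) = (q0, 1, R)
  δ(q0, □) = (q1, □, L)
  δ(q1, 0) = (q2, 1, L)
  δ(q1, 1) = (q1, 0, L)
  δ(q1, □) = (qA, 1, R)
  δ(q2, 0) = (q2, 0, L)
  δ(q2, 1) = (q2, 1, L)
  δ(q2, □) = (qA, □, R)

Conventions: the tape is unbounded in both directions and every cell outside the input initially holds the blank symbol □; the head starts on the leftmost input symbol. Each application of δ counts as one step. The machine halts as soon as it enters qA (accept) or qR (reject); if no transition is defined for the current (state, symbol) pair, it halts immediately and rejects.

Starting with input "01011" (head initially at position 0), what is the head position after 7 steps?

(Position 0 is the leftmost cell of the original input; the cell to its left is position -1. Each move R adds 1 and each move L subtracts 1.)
Step 0: [q0]01011 (head at position 0)
Step 1: δ(q0, 0) = (q0, 0, R)  ⊢  0[q0]1011 (head at position 1)
Step 2: δ(q0, 1) = (q0, 1, R)  ⊢  01[q0]011 (head at position 2)
Step 3: δ(q0, 0) = (q0, 0, R)  ⊢  010[q0]11 (head at position 3)
Step 4: δ(q0, 1) = (q0, 1, R)  ⊢  0101[q0]1 (head at position 4)
Step 5: δ(q0, 1) = (q0, 1, R)  ⊢  01011[q0]□ (head at position 5)
Step 6: δ(q0, □) = (q1, □, L)  ⊢  0101[q1]1□ (head at position 4)
Step 7: δ(q1, 1) = (q1, 0, L)  ⊢  010[q1]10□ (head at position 3)
Head position after 7 steps: 3

Final answer: Position 3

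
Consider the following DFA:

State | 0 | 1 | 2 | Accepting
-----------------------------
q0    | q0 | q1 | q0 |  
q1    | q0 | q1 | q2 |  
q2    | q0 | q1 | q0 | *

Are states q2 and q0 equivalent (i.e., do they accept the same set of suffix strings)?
Try the suffix ε (the empty string).
From q2: q2 — accepting.
From q0: q0 — not accepting.
The two states disagree on this suffix, so they are not equivalent.

Final answer: No. Distinguishing string: ε (the empty string) - accepted from q2 but not from q0.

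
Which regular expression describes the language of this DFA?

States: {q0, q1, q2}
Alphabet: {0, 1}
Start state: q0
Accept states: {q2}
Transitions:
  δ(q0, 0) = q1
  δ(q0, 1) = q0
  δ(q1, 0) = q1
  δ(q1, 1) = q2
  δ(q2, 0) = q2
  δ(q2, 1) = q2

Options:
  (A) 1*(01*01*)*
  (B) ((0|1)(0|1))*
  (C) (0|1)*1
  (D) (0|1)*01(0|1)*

Testing sample strings against the DFA:
  '10010' -> accepted
  '0001' -> accepted
  '00' -> rejected
  '10' -> rejected
Checking each option for a counterexample:
  (A) 1*(01*01*)*: ε is rejected by the DFA but matches the regex → eliminated
  (B) ((0|1)(0|1))*: ε is rejected by the DFA but matches the regex → eliminated
  (C) (0|1)*1: '1' is rejected by the DFA but matches the regex → eliminated
  (D) (0|1)*01(0|1)*: agrees with the DFA on all strings of length ≤ 4
Only (D) (0|1)*01(0|1)* is consistent with the DFA.

Final answer: (D) (0|1)*01(0|1)*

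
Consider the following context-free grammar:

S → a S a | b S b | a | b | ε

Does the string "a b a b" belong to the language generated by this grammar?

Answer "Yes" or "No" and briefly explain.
Every production places the same symbol at both ends (or yields a single symbol / ε), so every derived string is a palindrome. a b a b reversed is b a b a ≠ a b a b, so it is not a palindrome and cannot be derived (already the first step fails: the string starts with a but ends with b, so neither S → a S a nor S → b S b fits).

Final answer: No - no valid derivation exists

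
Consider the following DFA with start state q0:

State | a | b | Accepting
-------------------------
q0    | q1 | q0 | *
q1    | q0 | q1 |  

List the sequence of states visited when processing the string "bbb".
q0 → q0 → q0 → q0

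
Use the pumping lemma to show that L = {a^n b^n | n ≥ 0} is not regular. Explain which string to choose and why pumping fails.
Language: L = {a^n b^n | n ≥ 0} (equal numbers of a's followed by b's)
Step 1: Assume for contradiction that L is regular, with pumping length p.
Step 2: Choose s = a^p b^p. Then s ∈ L (it has p a's followed by p b's) and |s| ≥ p.
Step 3: Consider any decomposition s = xyz with |xy| ≤ p and |y| > 0. Since |xy| ≤ p and the first p symbols of s are all a's, y = a^k for some k with 1 ≤ k ≤ p.
Step 4: Pumping up (i = 2): xy²z = a^(p+k) b^p, which has more a's than b's, so xy²z ∉ L.
This contradicts the pumping lemma, so L is not regular.

Final answer: Choose s = a^p b^p. Since |xy| ≤ p, y = a^k with k ≥ 1. Then xy²z = a^(p+k) b^p ∉ L.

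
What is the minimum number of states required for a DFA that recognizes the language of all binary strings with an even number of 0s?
Language: binary strings with an even number of 0s
Lower bound (Myhill–Nerode): the prefixes ε, 0 are pairwise distinguishable:
  ε vs 0: suffix ε distinguishes them (ε has zero 0s (accepted), 0 has one 0 (rejected))
So any DFA needs at least 2 states.
Upper bound: a DFA with 2 states exists (one state per class above).
Minimum states: 2

Final answer: 2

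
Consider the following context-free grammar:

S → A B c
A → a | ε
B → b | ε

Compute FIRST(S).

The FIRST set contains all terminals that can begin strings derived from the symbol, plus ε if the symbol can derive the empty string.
FIRST(A) = {a, ε} (A → a | ε) and FIRST(B) = {b, ε} (B → b | ε).
For S → A B c: add FIRST(A) minus ε = {a}; A is nullable, so also add FIRST(B) minus ε = {b}; B is nullable too, so also add FIRST(c) = {c}. The terminal c is never erased, so S is not nullable and ε is not included.
FIRST(S) = {a, b, c}.

Final answer: {a, b, c}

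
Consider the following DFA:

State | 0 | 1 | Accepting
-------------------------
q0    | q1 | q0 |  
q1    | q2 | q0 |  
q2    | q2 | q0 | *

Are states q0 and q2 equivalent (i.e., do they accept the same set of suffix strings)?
Try the suffix ε (the empty string).
From q0: q0 — not accepting.
From q2: q2 — accepting.
The two states disagree on this suffix, so they are not equivalent.

Final answer: No. Distinguishing string: ε (the empty string) - accepted from q2 but not from q0.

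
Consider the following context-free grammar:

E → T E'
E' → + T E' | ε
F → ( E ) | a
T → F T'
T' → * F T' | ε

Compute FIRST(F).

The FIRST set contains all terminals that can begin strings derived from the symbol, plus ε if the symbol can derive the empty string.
FIRST(F): F → ( E ) contributes '(' and F → a contributes 'a', so FIRST(F) = {(, a}. F is not nullable.

Final answer: {(, a}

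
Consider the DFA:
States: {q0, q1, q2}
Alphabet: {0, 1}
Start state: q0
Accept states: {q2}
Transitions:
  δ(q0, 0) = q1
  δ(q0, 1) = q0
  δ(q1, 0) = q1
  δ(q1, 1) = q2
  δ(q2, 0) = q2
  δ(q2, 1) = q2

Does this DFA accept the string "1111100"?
Processing string "1111100":
  q0 --1--> q0
  q0 --1--> q0
  q0 --1--> q0
  q0 --1--> q0
  q0 --1--> q0
  q0 --0--> q1
  q1 --0--> q1
Final state: q1
Accept states: {q2}
q1 is not an accept state, so the string is rejected.

Final answer: No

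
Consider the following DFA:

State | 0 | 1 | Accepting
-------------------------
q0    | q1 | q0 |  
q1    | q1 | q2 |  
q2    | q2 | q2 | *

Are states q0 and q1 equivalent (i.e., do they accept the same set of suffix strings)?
Try the suffix "1".
From q0: q0 → q0 — not accepting.
From q1: q1 → q2 — accepting.
The two states disagree on this suffix, so they are not equivalent.

Final answer: No. Distinguishing string: "1" - accepted from q1 but not from q0.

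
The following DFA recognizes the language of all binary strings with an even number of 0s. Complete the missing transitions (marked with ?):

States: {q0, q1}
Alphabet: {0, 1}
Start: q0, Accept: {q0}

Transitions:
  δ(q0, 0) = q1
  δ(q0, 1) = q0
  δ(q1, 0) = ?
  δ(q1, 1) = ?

What each state remembers (consistent with the given transitions and accept states):
  q0: an even number of 0s has been read so far
  q1: an odd number of 0s has been read so far
Filling in the missing entries:
  δ(q1, 0): in q1 (an odd number of 0s has been read so far), after reading 0 we have: an even number of 0s has been read so far → q0
  δ(q1, 1): in q1 (an odd number of 0s has been read so far), after reading 1 we have: an odd number of 0s has been read so far → q1

Final answer: δ(q1, 0) = q0; δ(q1, 1) = q1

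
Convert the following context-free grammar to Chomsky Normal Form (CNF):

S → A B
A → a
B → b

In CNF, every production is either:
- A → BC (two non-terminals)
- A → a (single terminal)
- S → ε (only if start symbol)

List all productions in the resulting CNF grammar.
The grammar has no ε-productions or unit productions to eliminate.
S → A B is already in CNF (two non-terminals) – keep it.
A → a is already in CNF (single terminal) – keep it.
B → b is already in CNF (single terminal) – keep it.
Resulting CNF grammar (3 productions): A → a; B → b; S → A B

Final answer: A → a; B → b; S → A B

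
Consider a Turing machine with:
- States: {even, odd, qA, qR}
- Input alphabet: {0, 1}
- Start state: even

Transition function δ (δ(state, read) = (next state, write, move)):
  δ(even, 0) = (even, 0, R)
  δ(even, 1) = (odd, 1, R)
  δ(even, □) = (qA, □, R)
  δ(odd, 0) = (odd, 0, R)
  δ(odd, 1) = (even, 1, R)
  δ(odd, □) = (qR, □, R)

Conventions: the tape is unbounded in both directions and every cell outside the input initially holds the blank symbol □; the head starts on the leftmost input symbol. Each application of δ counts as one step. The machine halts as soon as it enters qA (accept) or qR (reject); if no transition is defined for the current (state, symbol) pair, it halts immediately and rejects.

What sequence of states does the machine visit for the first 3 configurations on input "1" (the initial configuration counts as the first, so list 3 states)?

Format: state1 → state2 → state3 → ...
Step 0: [even]1 (head at position 0)
Step 1: δ(even, 1) = (odd, 1, R)  ⊢  1[odd]□ (head at position 1)
Step 2: δ(odd, □) = (qR, □, R)  ⊢  1□[qR]□ (head at position 2)
Reading off the states of these 3 configurations: even → odd → qR

Final answer: even → odd → qR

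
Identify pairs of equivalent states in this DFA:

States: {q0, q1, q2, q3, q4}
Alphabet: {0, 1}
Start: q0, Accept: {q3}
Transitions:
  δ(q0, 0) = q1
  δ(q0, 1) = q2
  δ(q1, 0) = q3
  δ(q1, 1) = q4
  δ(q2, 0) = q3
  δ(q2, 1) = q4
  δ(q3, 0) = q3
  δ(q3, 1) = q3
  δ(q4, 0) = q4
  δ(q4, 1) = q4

Using the table-filling algorithm:
Round 0 – mark pairs where exactly one state is accepting: (q0,q3), (q1,q3), (q2,q3), (q3,q4)
Round 1 – newly marked: (q0,q1) [on 0: q1 vs q3, already marked]; (q0,q2) [on 0: q1 vs q3, already marked]; (q1,q4) [on 0: q3 vs q4, already marked]; (q2,q4) [on 0: q3 vs q4, already marked]
Round 2 – newly marked: (q0,q4) [on 0: q1 vs q4, already marked]
No further pairs can be marked.
(q1, q2) unmarked: δ(q1,0)=q3, δ(q2,0)=q3; δ(q1,1)=q4, δ(q2,1)=q4 → equivalent
Equivalent pairs: (q1, q2)

Final answer: Equivalent pairs: (q1, q2)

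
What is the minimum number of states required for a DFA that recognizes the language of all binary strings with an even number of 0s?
Language: binary strings with an even number of 0s
Lower bound (Myhill–Nerode): the prefixes ε, 0 are pairwise distinguishable:
  ε vs 0: suffix ε distinguishes them (ε has zero 0s (accepted), 0 has one 0 (rejected))
So any DFA needs at least 2 states.
Upper bound: a DFA with 2 states exists (one state per class above).
Minimum states: 2

Final answer: 2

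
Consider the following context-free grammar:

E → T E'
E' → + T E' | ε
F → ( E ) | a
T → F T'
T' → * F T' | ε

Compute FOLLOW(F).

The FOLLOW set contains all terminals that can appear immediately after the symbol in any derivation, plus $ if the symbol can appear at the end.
Useful FIRST sets: FIRST(E') = {+, ε}, FIRST(T') = {*, ε} (both E' and T' are nullable).
FOLLOW(E): E is the start symbol → $; E appears in F → ( E ) followed by ')' → FOLLOW(E) = {), $}.
FOLLOW(E'): E' appears at the right end of E → T E' and of E' → + T E', so FOLLOW(E') ⊇ FOLLOW(E) (the second occurrence adds nothing new). FOLLOW(E') = {), $}.
FOLLOW(T): in E → T E' and E' → + T E', T is followed by E': add FIRST(E') minus ε = {+}; since E' is nullable, also add FOLLOW(E) and FOLLOW(E') = {), $}. FOLLOW(T) = {+, ), $}.
FOLLOW(T'): T' appears at the right end of T → F T' and of T' → * F T', so FOLLOW(T') = FOLLOW(T) = {+, ), $}.
FOLLOW(F): in T → F T' and T' → * F T', F is followed by T': add FIRST(T') minus ε = {*}; since T' is nullable, also add FOLLOW(T) and FOLLOW(T') = {+, ), $}. FOLLOW(F) = {*, +, ), $}.

Final answer: {$, ), *, +}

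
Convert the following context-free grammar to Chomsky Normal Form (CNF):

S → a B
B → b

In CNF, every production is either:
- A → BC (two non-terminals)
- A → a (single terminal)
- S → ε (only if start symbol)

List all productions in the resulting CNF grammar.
The grammar has no ε-productions or unit productions to eliminate.
S → a B has terminal a in a right-hand side of length ≥ 2: introduce T_a → a and use T_a in place of a.
B → b is already in CNF (single terminal) – keep it.
S → a B becomes S → T_a B.
Resulting CNF grammar (3 productions): T_a → a; B → b; S → T_a B

Final answer: T_a → a; B → b; S → T_a B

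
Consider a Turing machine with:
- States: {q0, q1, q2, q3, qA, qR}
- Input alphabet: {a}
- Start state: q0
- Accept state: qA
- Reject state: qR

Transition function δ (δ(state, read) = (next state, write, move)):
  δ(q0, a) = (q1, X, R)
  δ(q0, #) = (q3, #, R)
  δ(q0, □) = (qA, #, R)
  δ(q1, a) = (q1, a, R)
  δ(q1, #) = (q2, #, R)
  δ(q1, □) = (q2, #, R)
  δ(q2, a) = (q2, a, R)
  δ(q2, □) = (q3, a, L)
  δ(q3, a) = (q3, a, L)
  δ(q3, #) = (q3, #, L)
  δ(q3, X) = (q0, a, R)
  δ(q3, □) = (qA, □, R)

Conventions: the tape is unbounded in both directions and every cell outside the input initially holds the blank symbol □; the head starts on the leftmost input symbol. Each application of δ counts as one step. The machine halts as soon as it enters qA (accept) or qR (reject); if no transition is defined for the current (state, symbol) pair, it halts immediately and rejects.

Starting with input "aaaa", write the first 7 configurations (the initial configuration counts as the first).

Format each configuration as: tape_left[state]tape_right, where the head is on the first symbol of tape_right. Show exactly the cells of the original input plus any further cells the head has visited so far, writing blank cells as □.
Step 0: [q0]aaaa (head at position 0)
Step 1: δ(q0, a) = (q1, X, R)  ⊢  X[q1]aaa (head at position 1)
Step 2: δ(q1, a) = (q1, a, R)  ⊢  Xa[q1]aa (head at position 2)
Step 3: δ(q1, a) = (q1, a, R)  ⊢  Xaa[q1]a (head at position 3)
Step 4: δ(q1, a) = (q1, a, R)  ⊢  Xaaa[q1]□ (head at position 4)
Step 5: δ(q1, □) = (q2, #, R)  ⊢  Xaaa#[q2]□ (head at position 5)
Step 6: δ(q2, □) = (q3, a, L)  ⊢  Xaaa[q3]#a (head at position 4)

Final answer: [q0]aaaa ⊢ X[q1]aaa ⊢ Xa[q1]aa ⊢ Xaa[q1]a ⊢ Xaaa[q1]□ ⊢ Xaaa#[q2]□ ⊢ Xaaa[q3]#a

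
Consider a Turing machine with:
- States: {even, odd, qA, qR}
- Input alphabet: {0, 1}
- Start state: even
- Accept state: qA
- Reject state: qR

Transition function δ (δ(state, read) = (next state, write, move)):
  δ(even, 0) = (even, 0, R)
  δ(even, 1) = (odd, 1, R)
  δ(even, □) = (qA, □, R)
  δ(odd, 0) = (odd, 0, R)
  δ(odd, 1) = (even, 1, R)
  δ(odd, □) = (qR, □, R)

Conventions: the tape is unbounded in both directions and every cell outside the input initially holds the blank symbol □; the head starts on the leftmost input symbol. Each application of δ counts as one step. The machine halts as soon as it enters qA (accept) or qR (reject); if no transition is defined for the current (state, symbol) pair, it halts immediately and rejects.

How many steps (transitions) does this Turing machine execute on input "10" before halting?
Step 0: [even]10 (head at position 0)
Step 1: δ(even, 1) = (odd, 1, R)  ⊢  1[odd]0 (head at position 1)
Step 2: δ(odd, 0) = (odd, 0, R)  ⊢  10[odd]□ (head at position 2)
Step 3: δ(odd, □) = (qR, □, R)  ⊢  10□[qR]□ (head at position 3)
The machine is in qR, so it halts and rejects.
Number of transitions executed: 3.

Final answer: 3 steps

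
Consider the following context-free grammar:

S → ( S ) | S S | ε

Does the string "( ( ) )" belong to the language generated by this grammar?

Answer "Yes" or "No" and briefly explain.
A derivation exists: S ⇒ ( S ) ⇒ ( ( S ) ) ⇒ ( ( ) ) (using S → ( S ) twice, then S → ε).

Final answer: Yes - a valid derivation exists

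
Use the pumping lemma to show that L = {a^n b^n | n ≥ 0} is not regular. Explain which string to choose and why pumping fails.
Language: L = {a^n b^n | n ≥ 0} (equal numbers of a's followed by b's)
Step 1: Assume for contradiction that L is regular, with pumping length p.
Step 2: Choose s = a^p b^p. Then s ∈ L (it has p a's followed by p b's) and |s| ≥ p.
Step 3: Consider any decomposition s = xyz with |xy| ≤ p and |y| > 0. Since |xy| ≤ p and the first p symbols of s are all a's, y = a^k for some k with 1 ≤ k ≤ p.
Step 4: Pumping up (i = 2): xy²z = a^(p+k) b^p, which has more a's than b's, so xy²z ∉ L.
This contradicts the pumping lemma, so L is not regular.

Final answer: Choose s = a^p b^p. Since |xy| ≤ p, y = a^k with k ≥ 1. Then xy²z = a^(p+k) b^p ∉ L.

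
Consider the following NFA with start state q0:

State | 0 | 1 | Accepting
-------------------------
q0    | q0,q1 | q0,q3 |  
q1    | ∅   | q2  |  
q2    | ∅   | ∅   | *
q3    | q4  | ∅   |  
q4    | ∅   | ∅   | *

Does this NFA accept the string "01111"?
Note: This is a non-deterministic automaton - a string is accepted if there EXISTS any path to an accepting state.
Track the set of states the NFA could be in: start {q0}
Read '0': {q0} → {q0, q1}
Read '1': {q0, q1} → {q0, q2, q3}
Read '1': {q0, q2, q3} → {q0, q3}
Read '1': {q0, q3} → {q0, q3}
Read '1': {q0, q3} → {q0, q3}
Final set {q0, q3} contains no accepting state → rejected.

Final answer: No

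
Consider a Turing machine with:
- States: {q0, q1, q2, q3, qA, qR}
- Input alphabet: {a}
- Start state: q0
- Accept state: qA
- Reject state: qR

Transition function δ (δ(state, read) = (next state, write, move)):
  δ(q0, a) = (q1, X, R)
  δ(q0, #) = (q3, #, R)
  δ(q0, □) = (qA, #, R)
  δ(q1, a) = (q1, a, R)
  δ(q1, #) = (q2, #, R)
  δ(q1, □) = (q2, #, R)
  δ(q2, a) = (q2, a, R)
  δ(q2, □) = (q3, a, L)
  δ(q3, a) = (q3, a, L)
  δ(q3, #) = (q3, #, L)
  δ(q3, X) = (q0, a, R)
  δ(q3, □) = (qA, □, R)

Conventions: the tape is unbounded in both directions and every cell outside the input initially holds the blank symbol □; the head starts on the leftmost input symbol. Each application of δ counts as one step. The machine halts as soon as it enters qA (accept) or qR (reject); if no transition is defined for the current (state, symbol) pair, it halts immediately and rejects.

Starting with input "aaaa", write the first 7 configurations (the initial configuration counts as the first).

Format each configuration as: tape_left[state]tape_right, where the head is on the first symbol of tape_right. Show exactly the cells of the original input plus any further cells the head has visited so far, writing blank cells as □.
Step 0: [q0]aaaa (head at position 0)
Step 1: δ(q0, a) = (q1, X, R)  ⊢  X[q1]aaa (head at position 1)
Step 2: δ(q1, a) = (q1, a, R)  ⊢  Xa[q1]aa (head at position 2)
Step 3: δ(q1, a) = (q1, a, R)  ⊢  Xaa[q1]a (head at position 3)
Step 4: δ(q1, a) = (q1, a, R)  ⊢  Xaaa[q1]□ (head at position 4)
Step 5: δ(q1, □) = (q2, #, R)  ⊢  Xaaa#[q2]□ (head at position 5)
Step 6: δ(q2, □) = (q3, a, L)  ⊢  Xaaa[q3]#a (head at position 4)

Final answer: [q0]aaaa ⊢ X[q1]aaa ⊢ Xa[q1]aa ⊢ Xaa[q1]a ⊢ Xaaa[q1]□ ⊢ Xaaa#[q2]□ ⊢ Xaaa[q3]#a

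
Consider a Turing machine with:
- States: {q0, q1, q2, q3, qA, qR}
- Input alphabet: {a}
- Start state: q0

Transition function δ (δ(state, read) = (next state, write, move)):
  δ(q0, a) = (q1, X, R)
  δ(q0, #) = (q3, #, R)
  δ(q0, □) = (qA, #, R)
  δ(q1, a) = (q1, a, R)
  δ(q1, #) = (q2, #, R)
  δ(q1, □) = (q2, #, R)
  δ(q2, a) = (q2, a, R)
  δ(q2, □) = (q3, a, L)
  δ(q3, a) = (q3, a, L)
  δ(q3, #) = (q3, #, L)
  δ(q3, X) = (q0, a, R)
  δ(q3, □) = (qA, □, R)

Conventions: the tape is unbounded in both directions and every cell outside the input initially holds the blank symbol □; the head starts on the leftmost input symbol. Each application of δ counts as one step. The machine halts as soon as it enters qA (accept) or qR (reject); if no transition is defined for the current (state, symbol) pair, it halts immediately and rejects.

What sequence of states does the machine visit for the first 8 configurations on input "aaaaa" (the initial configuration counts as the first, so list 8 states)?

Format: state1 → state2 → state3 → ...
Step 0: [q0]aaaaa (head at position 0)
Step 1: δ(q0, a) = (q1, X, R)  ⊢  X[q1]aaaa (head at position 1)
Step 2: δ(q1, a) = (q1, a, R)  ⊢  Xa[q1]aaa (head at position 2)
Step 3: δ(q1, a) = (q1, a, R)  ⊢  Xaa[q1]aa (head at position 3)
Step 4: δ(q1, a) = (q1, a, R)  ⊢  Xaaa[q1]a (head at position 4)
Step 5: δ(q1, a) = (q1, a, R)  ⊢  Xaaaa[q1]□ (head at position 5)
Step 6: δ(q1, □) = (q2, #, R)  ⊢  Xaaaa#[q2]□ (head at position 6)
Step 7: δ(q2, □) = (q3, a, L)  ⊢  Xaaaa[q3]#a (head at position 5)
Reading off the states of these 8 configurations: q0 → q1 → q1 → q1 → q1 → q1 → q2 → q3

Final answer: q0 → q1 → q1 → q1 → q1 → q1 → q2 → q3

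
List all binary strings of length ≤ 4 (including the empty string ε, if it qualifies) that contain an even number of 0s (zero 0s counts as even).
Checking every binary string of length 0 to 4:
  Length 0: accepted: ε | rejected: (none)
  Length 1: accepted: 1 | rejected: 0
  Length 2: accepted: 00, 11 | rejected: 01, 10
  Length 3: accepted: 001, 010, 100, 111 | rejected: 000, 011, 101, 110
  Length 4: accepted: 0000, 0011, 0101, 0110, 1001, 1010, 1100, 1111 | rejected: 0001, 0010, 0100, 0111, 1000, 1011, 1101, 1110
Total: 16 string(s).

Final answer: ε, 1, 00, 11, 001, 010, 100, 111, 0000, 0011, 0101, 0110, 1001, 1010, 1100, 1111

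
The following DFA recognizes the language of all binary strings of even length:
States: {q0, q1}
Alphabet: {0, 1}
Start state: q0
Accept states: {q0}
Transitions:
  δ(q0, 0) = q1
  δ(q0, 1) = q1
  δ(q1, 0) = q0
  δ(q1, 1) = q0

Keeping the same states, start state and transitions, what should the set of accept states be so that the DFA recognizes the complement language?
The DFA is complete (every state has a transition on every symbol), so the complement
is recognized by the same DFA with accepting and non-accepting states swapped.
Original accept states: {q0}
Complement accept states = All states - Original accept states
= {q0, q1} - {q0}
= {q1}
Complement language: strings of ODD length

Final answer: {q1}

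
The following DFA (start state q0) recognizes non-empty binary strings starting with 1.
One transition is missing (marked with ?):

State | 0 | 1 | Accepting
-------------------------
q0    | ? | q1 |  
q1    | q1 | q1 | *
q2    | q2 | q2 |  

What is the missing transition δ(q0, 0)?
q2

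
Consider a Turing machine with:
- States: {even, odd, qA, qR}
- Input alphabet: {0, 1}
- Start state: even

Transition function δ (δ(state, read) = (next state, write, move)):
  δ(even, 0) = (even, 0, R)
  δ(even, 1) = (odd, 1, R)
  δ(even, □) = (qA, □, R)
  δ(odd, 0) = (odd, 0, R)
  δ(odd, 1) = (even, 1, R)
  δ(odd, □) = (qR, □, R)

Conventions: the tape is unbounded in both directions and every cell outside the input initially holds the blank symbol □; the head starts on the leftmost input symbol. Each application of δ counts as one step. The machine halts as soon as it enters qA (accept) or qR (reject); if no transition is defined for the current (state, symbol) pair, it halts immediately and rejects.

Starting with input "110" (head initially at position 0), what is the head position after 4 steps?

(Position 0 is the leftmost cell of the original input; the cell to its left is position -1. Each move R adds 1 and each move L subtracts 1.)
Step 0: [even]110 (head at position 0)
Step 1: δ(even, 1) = (odd, 1, R)  ⊢  1[odd]10 (head at position 1)
Step 2: δ(odd, 1) = (even, 1, R)  ⊢  11[even]0 (head at position 2)
Step 3: δ(even, 0) = (even, 0, R)  ⊢  110[even]□ (head at position 3)
Step 4: δ(even, □) = (qA, □, R)  ⊢  110□[qA]□ (head at position 4)
Head position after 4 steps: 4

Final answer: Position 4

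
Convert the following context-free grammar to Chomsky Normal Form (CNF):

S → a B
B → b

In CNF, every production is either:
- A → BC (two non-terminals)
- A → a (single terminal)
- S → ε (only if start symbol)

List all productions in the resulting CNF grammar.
The grammar has no ε-productions or unit productions to eliminate.
S → a B has terminal a in a right-hand side of length ≥ 2: introduce T_a → a and use T_a in place of a.
B → b is already in CNF (single terminal) – keep it.
S → a B becomes S → T_a B.
Resulting CNF grammar (3 productions): T_a → a; B → b; S → T_a B

Final answer: T_a → a; B → b; S → T_a B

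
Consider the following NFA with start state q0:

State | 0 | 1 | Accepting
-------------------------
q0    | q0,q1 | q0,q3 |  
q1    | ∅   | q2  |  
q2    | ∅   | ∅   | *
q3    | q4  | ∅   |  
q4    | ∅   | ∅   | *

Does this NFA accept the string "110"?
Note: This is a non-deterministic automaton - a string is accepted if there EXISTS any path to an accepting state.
Track the set of states the NFA could be in: start {q0}
Read '1': {q0} → {q0, q3}
Read '1': {q0, q3} → {q0, q3}
Read '0': {q0, q3} → {q0, q1, q4}
Final set {q0, q1, q4} contains accepting state(s) {q4} → accepted.

Final answer: Yes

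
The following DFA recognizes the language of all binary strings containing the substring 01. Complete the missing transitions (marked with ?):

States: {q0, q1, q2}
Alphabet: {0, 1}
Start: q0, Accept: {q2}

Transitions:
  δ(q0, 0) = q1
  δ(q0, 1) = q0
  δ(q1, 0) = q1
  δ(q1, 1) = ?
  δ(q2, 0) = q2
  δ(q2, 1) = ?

What each state remembers (consistent with the given transitions and accept states):
  q0: 01 not seen yet and the last symbol was not 0
  q1: 01 not seen yet and the last symbol was 0
  q2: the substring 01 has already been seen
Filling in the missing entries:
  δ(q1, 1): in q1 (01 not seen yet and the last symbol was 0), after reading 1 we have: the substring 01 has already been seen → q2
  δ(q2, 1): in q2 (the substring 01 has already been seen), after reading 1 we have: the substring 01 has already been seen → q2

Final answer: δ(q1, 1) = q2; δ(q2, 1) = q2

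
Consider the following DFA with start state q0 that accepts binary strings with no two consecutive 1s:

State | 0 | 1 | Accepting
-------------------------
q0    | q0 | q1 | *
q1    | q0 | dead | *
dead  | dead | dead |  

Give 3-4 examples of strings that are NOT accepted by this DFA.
Any strings that end in a non-accepting state work; for example:
"0011": q0 → q0 → q0 → q1 → dead; dead is not accepting → rejected
"0111": q0 → q0 → q1 → dead → dead; dead is not accepting → rejected
"1100": q0 → q1 → dead → dead → dead; dead is not accepting → rejected
"1111": q0 → q1 → dead → dead → dead; dead is not accepting → rejected

Final answer: "0011", "0111", "1100", "1111"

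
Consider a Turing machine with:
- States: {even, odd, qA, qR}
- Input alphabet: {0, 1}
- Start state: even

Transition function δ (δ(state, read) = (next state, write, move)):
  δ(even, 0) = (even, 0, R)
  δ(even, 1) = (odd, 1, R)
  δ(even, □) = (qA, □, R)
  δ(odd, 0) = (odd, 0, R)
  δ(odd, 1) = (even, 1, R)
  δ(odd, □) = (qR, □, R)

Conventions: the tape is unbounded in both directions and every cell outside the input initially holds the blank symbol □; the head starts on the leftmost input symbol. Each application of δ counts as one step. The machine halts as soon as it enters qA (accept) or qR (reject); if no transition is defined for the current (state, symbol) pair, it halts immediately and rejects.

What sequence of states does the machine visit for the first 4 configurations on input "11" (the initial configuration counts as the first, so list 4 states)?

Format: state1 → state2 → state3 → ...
Step 0: [even]11 (head at position 0)
Step 1: δ(even, 1) = (odd, 1, R)  ⊢  1[odd]1 (head at position 1)
Step 2: δ(odd, 1) = (even, 1, R)  ⊢  11[even]□ (head at position 2)
Step 3: δ(even, □) = (qA, □, R)  ⊢  11□[qA]□ (head at position 3)
Reading off the states of these 4 configurations: even → odd → even → qA

Final answer: even → odd → even → qA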